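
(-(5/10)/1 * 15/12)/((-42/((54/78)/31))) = 15/45136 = 0.00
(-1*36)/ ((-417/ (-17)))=-204/ 139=-1.47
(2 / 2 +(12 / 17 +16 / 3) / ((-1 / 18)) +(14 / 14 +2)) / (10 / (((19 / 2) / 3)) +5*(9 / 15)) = -17.00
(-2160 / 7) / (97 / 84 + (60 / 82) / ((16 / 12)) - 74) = 4.27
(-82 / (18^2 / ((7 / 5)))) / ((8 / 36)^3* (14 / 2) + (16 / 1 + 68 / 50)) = -1845 / 90796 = -0.02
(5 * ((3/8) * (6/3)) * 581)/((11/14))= 61005/22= 2772.95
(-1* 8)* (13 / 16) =-13 / 2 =-6.50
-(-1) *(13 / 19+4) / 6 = 89 / 114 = 0.78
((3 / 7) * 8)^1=3.43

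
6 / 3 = 2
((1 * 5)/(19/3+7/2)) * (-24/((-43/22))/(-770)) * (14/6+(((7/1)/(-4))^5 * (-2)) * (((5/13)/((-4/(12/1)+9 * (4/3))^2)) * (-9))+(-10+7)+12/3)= -748353/36938720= -0.02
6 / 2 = 3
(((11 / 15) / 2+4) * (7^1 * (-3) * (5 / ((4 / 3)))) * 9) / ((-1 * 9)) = 2751 / 8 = 343.88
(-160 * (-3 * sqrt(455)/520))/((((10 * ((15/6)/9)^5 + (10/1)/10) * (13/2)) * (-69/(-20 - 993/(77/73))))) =559531317888 * sqrt(455)/287449453291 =41.52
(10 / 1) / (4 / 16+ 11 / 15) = 600 / 59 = 10.17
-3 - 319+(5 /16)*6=-320.12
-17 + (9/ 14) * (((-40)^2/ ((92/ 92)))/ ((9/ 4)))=3081/ 7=440.14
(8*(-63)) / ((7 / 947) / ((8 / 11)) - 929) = 424256 / 782003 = 0.54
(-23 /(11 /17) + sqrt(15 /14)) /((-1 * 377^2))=391 /1563419 - sqrt(210) /1989806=0.00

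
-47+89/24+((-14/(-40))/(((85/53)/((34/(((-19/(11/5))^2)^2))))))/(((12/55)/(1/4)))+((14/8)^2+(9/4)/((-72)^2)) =-40.23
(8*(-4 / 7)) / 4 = -8 / 7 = -1.14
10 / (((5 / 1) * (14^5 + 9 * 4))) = 1 / 268930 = 0.00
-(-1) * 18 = 18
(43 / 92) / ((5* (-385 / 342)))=-7353 / 88550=-0.08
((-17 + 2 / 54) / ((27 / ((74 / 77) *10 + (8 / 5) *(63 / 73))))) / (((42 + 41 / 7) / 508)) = -71871770912 / 980523225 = -73.30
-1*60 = -60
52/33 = 1.58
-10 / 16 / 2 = -5 / 16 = -0.31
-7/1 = -7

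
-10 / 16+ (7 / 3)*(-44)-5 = -2599 / 24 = -108.29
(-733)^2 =537289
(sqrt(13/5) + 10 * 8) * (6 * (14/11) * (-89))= -598080/11 - 7476 * sqrt(65)/55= -55466.79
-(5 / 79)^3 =-125 / 493039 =-0.00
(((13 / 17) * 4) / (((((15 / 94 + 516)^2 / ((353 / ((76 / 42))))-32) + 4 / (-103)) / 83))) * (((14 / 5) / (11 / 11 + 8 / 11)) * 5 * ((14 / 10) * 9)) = 15694848693219696 / 807299670963595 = 19.44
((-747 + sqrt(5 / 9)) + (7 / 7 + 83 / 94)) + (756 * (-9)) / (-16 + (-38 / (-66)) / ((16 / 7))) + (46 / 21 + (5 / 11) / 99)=-1852229681171 / 5958213030 + sqrt(5) / 3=-310.12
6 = 6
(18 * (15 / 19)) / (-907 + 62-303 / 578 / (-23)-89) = -3589380 / 235909567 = -0.02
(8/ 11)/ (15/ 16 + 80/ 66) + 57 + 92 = 169499/ 1135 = 149.34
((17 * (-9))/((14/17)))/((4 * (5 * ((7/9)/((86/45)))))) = -111843/4900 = -22.83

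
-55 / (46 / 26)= -715 / 23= -31.09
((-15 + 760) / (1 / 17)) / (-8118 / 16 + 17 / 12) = -303960 / 12143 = -25.03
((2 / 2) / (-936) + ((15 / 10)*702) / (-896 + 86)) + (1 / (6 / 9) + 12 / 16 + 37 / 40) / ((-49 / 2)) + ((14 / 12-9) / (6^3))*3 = -2118169 / 1375920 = -1.54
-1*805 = -805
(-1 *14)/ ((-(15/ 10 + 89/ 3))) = 84/ 187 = 0.45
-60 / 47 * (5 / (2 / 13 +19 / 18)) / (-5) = 14040 / 13301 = 1.06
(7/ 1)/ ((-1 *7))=-1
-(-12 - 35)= 47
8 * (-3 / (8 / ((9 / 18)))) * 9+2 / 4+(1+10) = -2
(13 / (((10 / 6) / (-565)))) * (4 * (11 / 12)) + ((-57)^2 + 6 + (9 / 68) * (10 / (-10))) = -877481 / 68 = -12904.13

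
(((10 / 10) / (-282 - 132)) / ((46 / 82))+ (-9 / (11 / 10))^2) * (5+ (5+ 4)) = 539862673 / 576081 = 937.13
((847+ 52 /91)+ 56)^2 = 816441.33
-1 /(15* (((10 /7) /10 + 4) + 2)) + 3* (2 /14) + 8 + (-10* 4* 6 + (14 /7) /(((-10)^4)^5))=-10455939999999999999999097 /45150000000000000000000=-231.58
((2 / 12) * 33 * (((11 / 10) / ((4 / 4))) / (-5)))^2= 14641 / 10000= 1.46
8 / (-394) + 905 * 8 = 1426276 / 197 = 7239.98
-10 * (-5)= 50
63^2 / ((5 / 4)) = 15876 / 5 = 3175.20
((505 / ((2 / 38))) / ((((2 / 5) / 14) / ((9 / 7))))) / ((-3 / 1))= -143925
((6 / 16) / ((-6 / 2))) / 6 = -1 / 48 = -0.02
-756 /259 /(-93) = 36 /1147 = 0.03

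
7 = 7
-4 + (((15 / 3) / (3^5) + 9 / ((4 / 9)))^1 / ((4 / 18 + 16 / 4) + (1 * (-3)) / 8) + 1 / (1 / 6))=54364 / 7479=7.27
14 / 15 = 0.93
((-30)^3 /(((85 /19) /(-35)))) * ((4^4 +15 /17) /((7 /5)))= 11201355000 /289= 38759013.84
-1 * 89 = -89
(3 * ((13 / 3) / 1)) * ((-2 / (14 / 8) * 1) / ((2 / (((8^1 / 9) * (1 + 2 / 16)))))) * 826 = -6136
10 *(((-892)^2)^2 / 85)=1266162401792 / 17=74480141281.88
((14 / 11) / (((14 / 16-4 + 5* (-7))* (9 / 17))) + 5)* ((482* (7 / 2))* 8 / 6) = 1005931108 / 90585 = 11104.83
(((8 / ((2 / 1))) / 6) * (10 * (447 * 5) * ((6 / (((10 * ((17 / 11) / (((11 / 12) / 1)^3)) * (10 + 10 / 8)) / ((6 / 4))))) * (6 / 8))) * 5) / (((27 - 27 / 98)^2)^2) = 62879826323545 / 14396715424919826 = 0.00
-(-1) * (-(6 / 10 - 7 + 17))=-53 / 5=-10.60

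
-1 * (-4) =4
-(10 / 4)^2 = -25 / 4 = -6.25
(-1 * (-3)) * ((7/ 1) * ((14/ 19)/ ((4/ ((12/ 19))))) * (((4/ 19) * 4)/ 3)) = 4704/ 6859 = 0.69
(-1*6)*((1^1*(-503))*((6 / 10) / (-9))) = -1006 / 5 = -201.20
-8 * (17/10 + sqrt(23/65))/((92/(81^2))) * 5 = -111537/23-13122 * sqrt(1495)/299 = -6546.31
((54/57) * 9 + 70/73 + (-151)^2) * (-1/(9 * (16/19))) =-31638143/10512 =-3009.72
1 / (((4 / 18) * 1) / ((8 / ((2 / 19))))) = 342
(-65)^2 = 4225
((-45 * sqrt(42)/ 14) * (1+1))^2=1735.71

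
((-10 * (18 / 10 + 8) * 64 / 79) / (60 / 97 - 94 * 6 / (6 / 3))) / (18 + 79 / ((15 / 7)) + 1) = 760480 / 150576449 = 0.01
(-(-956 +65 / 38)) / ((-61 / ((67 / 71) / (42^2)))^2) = 162784607 / 2217977446271328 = 0.00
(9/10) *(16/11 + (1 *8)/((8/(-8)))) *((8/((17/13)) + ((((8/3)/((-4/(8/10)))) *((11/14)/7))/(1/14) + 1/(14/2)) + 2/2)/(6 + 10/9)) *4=-696438/32725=-21.28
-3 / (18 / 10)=-5 / 3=-1.67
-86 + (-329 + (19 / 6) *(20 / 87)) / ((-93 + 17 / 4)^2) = -2830128014 / 32892525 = -86.04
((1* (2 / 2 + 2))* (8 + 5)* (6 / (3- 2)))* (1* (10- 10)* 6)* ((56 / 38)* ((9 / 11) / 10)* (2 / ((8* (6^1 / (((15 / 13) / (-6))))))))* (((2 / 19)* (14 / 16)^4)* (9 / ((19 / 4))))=0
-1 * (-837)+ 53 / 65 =54458 / 65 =837.82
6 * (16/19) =96/19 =5.05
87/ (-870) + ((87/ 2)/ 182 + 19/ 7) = 5193/ 1820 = 2.85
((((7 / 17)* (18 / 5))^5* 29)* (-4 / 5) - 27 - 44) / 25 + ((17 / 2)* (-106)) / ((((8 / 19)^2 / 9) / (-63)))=102286487267761399451 / 35496425000000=2881599.69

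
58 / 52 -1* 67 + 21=-1167 / 26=-44.88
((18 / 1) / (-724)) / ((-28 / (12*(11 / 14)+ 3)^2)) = 68121 / 496664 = 0.14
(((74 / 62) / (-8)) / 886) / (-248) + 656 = 35747108901 / 54492544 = 656.00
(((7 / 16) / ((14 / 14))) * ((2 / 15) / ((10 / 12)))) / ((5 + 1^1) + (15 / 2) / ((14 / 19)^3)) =9604 / 3395325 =0.00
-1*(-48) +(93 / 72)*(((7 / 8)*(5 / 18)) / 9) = 1494077 / 31104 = 48.03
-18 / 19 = -0.95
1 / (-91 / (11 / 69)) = -11 / 6279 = -0.00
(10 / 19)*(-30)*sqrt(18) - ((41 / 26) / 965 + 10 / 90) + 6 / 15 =12973 / 45162 - 900*sqrt(2) / 19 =-66.70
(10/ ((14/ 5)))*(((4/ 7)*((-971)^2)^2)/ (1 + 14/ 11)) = 39113762656364/ 49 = 798240054211.51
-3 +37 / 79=-200 / 79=-2.53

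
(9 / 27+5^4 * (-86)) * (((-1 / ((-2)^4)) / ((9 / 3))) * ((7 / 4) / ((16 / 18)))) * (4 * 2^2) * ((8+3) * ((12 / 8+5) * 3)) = 484230747 / 64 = 7566105.42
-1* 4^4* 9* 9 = -20736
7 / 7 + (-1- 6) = -6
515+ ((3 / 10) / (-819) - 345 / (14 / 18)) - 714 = -250603 / 390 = -642.57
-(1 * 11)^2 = -121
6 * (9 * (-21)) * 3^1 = -3402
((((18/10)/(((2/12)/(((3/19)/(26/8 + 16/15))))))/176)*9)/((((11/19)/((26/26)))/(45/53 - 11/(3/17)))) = -3563352/1660967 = -2.15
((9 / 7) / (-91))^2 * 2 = 0.00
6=6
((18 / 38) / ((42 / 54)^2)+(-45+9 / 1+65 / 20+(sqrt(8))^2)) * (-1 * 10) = 446265 / 1862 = 239.67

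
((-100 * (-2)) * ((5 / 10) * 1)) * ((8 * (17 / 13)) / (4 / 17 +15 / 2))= 462400 / 3419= 135.24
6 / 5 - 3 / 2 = -3 / 10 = -0.30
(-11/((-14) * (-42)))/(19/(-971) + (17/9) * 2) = -32043/6437228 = -0.00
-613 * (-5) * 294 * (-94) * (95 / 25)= -321876492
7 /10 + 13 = 137 /10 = 13.70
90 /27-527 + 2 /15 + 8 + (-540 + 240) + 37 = -11678 /15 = -778.53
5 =5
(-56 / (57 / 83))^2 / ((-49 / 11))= -1492.72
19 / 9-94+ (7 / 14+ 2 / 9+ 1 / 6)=-91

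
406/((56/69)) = 2001/4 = 500.25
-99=-99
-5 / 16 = -0.31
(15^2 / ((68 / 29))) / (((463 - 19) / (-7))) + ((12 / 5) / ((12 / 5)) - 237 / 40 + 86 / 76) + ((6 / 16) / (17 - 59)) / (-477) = -4234829579 / 798087780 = -5.31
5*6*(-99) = -2970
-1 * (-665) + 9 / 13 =8654 / 13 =665.69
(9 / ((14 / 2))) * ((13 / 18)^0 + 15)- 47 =-185 / 7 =-26.43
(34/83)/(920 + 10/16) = 272/611295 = 0.00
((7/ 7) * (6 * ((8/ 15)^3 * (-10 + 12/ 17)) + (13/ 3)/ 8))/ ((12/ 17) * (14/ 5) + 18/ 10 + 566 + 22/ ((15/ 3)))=-1211461/ 87849000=-0.01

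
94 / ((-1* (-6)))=47 / 3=15.67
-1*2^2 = -4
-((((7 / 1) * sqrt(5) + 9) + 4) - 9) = -7 * sqrt(5) - 4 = -19.65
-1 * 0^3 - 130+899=769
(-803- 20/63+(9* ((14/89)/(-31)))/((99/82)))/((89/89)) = -1536004865/1911987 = -803.36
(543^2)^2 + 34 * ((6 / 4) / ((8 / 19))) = 695487463377 / 8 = 86935932922.12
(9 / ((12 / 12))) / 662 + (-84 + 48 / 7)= -357417 / 4634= -77.13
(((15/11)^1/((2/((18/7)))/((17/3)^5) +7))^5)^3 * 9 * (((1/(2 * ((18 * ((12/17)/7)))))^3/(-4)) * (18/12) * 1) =-567096837026962263434116161416809568414484314275578016759950041733025991668399212920003111219546378997802734375/364174617585372341799912529993999781593297335858053914317747165328694521947386143077725076555182513825384265239300912709632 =-0.00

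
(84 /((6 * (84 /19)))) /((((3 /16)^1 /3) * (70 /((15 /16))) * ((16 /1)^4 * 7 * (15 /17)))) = 323 /192675840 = 0.00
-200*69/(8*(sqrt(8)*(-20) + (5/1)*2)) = 345/62 + 690*sqrt(2)/31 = 37.04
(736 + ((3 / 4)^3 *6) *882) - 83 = 46169 / 16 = 2885.56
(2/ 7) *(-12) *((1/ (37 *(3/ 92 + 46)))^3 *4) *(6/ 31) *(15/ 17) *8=-10764582912/ 2838599141544672275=-0.00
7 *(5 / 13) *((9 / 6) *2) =8.08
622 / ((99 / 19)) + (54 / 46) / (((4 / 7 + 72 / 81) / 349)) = 83778139 / 209484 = 399.93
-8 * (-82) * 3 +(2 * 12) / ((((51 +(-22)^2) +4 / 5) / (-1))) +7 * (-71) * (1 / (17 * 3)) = 89182763 / 45543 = 1958.21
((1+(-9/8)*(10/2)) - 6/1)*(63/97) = -5355/776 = -6.90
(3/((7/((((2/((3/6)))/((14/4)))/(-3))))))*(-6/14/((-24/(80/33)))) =-0.01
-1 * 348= -348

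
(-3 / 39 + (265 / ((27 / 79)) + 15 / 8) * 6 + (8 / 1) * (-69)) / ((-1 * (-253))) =1924133 / 118404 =16.25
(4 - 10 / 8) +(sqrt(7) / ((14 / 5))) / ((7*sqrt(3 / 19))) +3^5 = 5*sqrt(399) / 294 +983 / 4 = 246.09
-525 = -525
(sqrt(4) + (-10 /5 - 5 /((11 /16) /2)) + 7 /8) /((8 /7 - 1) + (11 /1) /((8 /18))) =-8421 /15334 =-0.55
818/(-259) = -818/259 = -3.16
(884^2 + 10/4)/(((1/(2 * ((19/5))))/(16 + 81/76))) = 2027103349/20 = 101355167.45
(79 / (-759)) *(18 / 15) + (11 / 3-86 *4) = -1292039 / 3795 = -340.46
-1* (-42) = 42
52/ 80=13/ 20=0.65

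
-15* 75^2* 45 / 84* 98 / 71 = -8859375 / 142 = -62389.96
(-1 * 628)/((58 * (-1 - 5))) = 157/87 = 1.80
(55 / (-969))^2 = 3025 / 938961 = 0.00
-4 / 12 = -1 / 3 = -0.33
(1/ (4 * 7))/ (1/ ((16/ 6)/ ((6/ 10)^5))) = 6250/ 5103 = 1.22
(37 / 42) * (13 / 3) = 481 / 126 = 3.82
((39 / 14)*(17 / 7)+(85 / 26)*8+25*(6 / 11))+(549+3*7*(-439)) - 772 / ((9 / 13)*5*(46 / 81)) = -14530529633 / 1611610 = -9016.16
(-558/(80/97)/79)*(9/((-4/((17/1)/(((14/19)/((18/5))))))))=708049269/442400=1600.47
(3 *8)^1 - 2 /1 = 22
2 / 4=1 / 2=0.50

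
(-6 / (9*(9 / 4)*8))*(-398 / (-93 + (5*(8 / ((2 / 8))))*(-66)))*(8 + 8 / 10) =-17512 / 1438155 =-0.01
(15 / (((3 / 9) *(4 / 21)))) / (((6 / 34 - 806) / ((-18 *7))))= 144585 / 3914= 36.94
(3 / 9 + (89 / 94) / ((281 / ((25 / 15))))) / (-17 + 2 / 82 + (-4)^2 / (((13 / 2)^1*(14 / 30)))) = -33403643 / 1153129584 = -0.03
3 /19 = 0.16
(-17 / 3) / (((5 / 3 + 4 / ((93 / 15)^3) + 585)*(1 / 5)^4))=-63305875 / 10486732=-6.04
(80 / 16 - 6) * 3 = -3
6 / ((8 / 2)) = 3 / 2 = 1.50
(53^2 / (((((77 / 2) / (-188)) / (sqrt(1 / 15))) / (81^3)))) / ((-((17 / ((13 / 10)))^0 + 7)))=23387478381 *sqrt(15) / 385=235270946.18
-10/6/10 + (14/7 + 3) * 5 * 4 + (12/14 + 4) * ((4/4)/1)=104.69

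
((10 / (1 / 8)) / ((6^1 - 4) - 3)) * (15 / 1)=-1200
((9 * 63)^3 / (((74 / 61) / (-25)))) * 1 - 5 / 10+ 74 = -138991747818 / 37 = -3756533724.81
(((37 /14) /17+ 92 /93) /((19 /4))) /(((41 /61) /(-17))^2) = 3205485218 /20792289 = 154.17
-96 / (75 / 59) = -1888 / 25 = -75.52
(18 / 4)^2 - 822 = -3207 / 4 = -801.75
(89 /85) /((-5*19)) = -89 /8075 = -0.01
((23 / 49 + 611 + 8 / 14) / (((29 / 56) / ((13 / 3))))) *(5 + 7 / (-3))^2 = 199613440 / 5481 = 36419.16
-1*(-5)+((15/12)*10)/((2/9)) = 245/4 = 61.25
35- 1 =34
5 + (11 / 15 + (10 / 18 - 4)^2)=7127 / 405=17.60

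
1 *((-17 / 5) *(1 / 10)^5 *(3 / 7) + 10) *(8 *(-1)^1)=-34999949 / 437500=-80.00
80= 80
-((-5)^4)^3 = -244140625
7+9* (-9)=-74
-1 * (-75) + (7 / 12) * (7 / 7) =907 / 12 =75.58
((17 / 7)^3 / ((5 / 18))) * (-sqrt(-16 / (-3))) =-117912 * sqrt(3) / 1715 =-119.08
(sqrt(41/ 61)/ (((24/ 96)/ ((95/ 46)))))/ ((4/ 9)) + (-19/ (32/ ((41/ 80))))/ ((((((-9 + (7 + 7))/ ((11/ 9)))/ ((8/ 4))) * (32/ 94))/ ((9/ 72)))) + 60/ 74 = 206282509/ 272793600 + 855 * sqrt(2501)/ 2806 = 15.99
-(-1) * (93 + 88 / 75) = 7063 / 75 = 94.17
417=417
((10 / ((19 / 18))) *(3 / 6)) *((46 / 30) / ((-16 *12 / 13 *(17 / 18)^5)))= -17655651 / 26977283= -0.65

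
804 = 804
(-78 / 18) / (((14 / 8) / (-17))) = 884 / 21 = 42.10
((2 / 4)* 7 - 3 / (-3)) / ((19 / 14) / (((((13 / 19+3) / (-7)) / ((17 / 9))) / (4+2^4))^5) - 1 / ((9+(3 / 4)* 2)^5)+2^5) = -8931928887 / 5132256407687270944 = -0.00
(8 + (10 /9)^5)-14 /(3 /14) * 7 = -26432684 /59049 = -447.64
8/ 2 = 4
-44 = -44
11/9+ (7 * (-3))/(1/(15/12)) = -901/36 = -25.03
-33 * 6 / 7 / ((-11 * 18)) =1 / 7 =0.14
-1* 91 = -91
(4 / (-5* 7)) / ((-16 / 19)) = 19 / 140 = 0.14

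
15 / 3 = 5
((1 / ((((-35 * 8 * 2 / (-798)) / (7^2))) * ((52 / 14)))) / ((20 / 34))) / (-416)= -332367 / 4326400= -0.08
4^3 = 64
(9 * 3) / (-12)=-9 / 4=-2.25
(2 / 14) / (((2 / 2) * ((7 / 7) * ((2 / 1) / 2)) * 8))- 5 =-279 / 56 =-4.98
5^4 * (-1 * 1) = -625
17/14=1.21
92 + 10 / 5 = 94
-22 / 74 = -11 / 37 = -0.30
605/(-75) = -121/15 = -8.07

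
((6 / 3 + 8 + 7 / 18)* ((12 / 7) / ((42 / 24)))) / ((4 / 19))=7106 / 147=48.34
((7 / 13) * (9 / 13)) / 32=63 / 5408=0.01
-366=-366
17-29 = -12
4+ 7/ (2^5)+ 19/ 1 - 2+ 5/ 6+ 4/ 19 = 40607/ 1824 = 22.26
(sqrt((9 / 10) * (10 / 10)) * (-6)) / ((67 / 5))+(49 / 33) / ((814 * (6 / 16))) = 196 / 40293 - 9 * sqrt(10) / 67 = -0.42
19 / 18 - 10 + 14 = 91 / 18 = 5.06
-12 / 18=-2 / 3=-0.67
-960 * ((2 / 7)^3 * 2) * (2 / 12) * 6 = -15360 / 343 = -44.78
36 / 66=6 / 11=0.55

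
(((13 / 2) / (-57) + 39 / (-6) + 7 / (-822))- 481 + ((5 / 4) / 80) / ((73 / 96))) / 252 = -13236235 / 6840684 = -1.93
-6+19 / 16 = -77 / 16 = -4.81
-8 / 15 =-0.53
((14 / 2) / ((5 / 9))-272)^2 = 1682209 / 25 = 67288.36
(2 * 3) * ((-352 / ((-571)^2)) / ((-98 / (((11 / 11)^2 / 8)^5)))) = 33 / 16359433216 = 0.00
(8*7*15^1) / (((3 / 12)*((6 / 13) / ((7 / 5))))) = 10192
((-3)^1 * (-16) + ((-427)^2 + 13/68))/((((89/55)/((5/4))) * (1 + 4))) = 682090695/24208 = 28176.25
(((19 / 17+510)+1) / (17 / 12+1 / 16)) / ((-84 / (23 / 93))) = -266984 / 261919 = -1.02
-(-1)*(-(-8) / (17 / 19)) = 152 / 17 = 8.94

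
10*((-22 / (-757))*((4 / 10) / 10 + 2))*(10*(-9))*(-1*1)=53.36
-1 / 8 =-0.12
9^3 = 729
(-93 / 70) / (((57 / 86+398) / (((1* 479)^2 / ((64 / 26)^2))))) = -155063340471 / 1228774400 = -126.19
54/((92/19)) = 513/46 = 11.15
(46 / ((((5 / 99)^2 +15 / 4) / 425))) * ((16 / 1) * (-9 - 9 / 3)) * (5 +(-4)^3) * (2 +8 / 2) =10418654315520 / 29423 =354098980.92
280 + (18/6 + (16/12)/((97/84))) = 27563/97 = 284.15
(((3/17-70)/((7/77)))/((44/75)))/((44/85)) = -445125/176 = -2529.12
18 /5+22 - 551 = -2627 /5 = -525.40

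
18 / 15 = 6 / 5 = 1.20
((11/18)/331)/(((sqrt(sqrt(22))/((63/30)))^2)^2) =21609/13240000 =0.00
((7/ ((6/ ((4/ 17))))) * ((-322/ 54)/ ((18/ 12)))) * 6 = -9016/ 1377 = -6.55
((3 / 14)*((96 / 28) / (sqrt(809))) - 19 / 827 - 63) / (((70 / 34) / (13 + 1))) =-354416 / 827 + 1224*sqrt(809) / 198205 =-428.38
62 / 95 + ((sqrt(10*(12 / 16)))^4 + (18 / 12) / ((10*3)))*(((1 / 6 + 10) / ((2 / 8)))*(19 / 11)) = 12399869 / 3135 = 3955.30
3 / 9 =1 / 3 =0.33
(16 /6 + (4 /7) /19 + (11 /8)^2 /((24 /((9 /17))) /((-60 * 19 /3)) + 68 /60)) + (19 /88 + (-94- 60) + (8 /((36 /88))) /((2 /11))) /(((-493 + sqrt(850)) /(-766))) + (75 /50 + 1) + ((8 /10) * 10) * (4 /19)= -11565754294081 /182614170816- 70113895 * sqrt(34) /95910804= -67.60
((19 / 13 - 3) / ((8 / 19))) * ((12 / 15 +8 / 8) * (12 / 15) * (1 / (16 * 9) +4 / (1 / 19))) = -41591 / 104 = -399.91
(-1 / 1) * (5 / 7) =-5 / 7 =-0.71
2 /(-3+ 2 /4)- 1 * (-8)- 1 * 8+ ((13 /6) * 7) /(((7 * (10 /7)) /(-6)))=-99 /10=-9.90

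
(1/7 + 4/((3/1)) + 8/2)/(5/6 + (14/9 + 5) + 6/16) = 0.71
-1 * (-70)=70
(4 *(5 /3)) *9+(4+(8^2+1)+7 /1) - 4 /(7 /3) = 940 /7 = 134.29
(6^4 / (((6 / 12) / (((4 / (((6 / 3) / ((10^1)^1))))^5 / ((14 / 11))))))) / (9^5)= 110366.45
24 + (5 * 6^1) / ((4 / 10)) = 99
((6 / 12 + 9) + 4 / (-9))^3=4330747 / 5832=742.58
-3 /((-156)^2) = -1 /8112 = -0.00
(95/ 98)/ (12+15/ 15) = 95/ 1274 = 0.07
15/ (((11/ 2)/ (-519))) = -15570/ 11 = -1415.45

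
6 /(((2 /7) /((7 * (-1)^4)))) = 147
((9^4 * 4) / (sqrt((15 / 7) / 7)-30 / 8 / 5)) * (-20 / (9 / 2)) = 4354560 * sqrt(15) / 67+22861440 / 67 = 592934.01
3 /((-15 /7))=-7 /5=-1.40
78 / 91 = 6 / 7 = 0.86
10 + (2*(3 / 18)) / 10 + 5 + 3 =541 / 30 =18.03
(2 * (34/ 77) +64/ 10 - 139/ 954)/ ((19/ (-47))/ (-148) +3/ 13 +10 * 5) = 118528546214/ 834210167175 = 0.14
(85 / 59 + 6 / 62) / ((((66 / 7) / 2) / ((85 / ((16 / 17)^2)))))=31.29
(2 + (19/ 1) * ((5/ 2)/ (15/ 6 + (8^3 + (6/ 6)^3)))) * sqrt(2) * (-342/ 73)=-737694 * sqrt(2)/ 75263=-13.86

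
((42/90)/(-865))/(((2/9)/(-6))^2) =-1701/4325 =-0.39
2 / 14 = 1 / 7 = 0.14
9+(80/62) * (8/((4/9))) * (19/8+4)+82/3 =17149/93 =184.40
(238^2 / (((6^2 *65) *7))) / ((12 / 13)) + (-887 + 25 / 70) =-882.90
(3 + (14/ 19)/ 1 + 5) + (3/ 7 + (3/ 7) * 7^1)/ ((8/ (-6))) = 820/ 133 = 6.17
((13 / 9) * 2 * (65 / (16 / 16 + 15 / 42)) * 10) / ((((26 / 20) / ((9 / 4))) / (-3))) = -136500 / 19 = -7184.21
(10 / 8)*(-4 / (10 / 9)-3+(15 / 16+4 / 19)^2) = -2440723 / 369664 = -6.60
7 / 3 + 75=232 / 3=77.33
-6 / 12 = -1 / 2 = -0.50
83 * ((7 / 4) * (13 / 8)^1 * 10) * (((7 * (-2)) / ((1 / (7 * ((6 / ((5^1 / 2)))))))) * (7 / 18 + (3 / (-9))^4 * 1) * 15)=-120281525 / 36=-3341153.47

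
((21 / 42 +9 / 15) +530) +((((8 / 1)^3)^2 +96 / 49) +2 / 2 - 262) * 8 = 1026849279 / 490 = 2095610.77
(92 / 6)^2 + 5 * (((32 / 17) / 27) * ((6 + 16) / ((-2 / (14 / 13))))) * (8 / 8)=230.98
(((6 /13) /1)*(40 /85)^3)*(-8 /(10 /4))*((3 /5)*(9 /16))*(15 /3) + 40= 12690856 /319345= 39.74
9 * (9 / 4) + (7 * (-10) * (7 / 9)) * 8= -14951 / 36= -415.31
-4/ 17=-0.24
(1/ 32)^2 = 1/ 1024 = 0.00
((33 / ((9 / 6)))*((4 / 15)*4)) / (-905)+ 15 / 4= 202217 / 54300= 3.72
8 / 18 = 0.44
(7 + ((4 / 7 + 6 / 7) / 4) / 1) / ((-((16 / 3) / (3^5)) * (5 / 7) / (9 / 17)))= -675783 / 2720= -248.45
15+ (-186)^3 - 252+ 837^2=-5734524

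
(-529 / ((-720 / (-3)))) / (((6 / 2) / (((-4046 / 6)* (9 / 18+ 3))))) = 7491169 / 4320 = 1734.07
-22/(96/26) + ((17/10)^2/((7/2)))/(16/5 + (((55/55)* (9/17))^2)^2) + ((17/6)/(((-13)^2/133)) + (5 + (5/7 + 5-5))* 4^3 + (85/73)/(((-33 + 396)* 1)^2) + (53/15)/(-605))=1128718254926506998137/3116011317821602200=362.23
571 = 571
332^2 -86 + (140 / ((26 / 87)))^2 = 55701422 / 169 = 329594.21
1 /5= 0.20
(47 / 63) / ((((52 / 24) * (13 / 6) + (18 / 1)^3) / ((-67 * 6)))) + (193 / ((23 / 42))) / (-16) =-5975248875 / 270635848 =-22.08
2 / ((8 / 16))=4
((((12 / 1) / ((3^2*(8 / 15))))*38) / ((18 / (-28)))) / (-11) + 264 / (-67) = 9.49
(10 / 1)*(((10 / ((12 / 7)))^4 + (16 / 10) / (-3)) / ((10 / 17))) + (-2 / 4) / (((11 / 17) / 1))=19674.28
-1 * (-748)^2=-559504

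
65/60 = 13/12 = 1.08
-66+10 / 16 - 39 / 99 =-17363 / 264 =-65.77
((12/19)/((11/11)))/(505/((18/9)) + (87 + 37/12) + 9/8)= 288/156731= 0.00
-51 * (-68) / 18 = 578 / 3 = 192.67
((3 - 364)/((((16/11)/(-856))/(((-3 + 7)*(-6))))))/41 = -5098764/41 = -124360.10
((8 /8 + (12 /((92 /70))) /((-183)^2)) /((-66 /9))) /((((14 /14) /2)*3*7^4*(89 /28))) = -1027276 /86215543953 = -0.00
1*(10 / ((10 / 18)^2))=162 / 5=32.40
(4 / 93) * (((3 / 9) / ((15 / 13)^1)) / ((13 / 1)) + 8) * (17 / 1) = 24548 / 4185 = 5.87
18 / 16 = 9 / 8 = 1.12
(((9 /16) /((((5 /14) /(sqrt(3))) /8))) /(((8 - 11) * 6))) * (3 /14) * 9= -27 * sqrt(3) /20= -2.34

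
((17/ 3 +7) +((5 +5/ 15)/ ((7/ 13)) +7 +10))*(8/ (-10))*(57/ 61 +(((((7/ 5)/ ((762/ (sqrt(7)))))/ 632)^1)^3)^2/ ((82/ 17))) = -252360163943011539576373967201486036845257143/ 8531080974386117502621420292215275520000000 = -29.58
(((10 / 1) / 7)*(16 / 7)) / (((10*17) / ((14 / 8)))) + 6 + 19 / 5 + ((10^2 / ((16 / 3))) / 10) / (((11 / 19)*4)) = 2229127 / 209440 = 10.64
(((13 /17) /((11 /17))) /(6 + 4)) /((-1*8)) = -13 /880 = -0.01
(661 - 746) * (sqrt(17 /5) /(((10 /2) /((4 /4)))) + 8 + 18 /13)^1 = -10370 /13 - 17 * sqrt(85) /5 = -829.04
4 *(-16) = -64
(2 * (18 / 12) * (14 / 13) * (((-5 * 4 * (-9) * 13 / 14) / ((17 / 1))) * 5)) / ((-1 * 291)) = -900 / 1649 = -0.55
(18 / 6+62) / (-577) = -65 / 577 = -0.11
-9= -9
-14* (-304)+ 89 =4345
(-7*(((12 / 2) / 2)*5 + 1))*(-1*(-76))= -8512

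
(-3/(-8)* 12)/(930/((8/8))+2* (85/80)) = 36/7457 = 0.00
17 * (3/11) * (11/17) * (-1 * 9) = -27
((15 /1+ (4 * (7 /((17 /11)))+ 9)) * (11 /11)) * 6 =4296 /17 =252.71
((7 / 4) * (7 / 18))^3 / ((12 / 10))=0.26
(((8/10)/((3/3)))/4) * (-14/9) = -0.31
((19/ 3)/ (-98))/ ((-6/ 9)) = 19/ 196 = 0.10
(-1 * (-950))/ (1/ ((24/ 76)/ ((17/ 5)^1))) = 1500/ 17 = 88.24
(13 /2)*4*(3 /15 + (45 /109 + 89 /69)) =49.47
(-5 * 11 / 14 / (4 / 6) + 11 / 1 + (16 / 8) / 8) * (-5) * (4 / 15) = -50 / 7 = -7.14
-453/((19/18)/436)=-3555144/19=-187112.84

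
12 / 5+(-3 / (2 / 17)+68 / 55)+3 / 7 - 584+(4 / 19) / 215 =-380872529 / 629090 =-605.43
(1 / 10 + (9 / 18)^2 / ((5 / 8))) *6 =3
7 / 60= 0.12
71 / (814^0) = 71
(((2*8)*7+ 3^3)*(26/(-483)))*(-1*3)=3614/161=22.45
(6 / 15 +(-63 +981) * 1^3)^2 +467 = 21098139 / 25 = 843925.56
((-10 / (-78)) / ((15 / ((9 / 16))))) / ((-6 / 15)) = -5 / 416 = -0.01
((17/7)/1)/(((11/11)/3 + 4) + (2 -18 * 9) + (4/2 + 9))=-51/3038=-0.02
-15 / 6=-5 / 2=-2.50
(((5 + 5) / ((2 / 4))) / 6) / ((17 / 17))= 10 / 3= 3.33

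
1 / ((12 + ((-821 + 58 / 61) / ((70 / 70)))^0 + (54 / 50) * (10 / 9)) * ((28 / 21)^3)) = 135 / 4544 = 0.03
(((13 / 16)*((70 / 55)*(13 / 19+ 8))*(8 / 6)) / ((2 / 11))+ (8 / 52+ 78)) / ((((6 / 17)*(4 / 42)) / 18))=152382951 / 1976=77116.88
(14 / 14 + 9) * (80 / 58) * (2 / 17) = 800 / 493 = 1.62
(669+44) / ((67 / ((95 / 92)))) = 2945 / 268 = 10.99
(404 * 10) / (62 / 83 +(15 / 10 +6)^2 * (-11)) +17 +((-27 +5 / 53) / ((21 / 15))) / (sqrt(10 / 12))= 2146729 / 205177 - 1426 * sqrt(30) / 371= -10.59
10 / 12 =5 / 6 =0.83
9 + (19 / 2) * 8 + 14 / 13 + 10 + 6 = 1327 / 13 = 102.08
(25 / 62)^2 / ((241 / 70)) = 21875 / 463202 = 0.05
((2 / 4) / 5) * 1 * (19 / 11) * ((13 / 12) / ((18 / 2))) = 247 / 11880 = 0.02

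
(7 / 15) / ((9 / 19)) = 133 / 135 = 0.99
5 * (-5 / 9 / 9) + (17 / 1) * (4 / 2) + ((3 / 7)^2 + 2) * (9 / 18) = 276109 / 7938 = 34.78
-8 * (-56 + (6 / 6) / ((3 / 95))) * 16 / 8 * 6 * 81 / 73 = 2592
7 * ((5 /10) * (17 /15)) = 3.97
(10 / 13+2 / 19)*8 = 1728 / 247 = 7.00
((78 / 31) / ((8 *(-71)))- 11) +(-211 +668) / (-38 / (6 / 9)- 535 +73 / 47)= -2877701249 / 244319804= -11.78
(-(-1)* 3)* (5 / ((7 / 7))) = 15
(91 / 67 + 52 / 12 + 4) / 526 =974 / 52863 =0.02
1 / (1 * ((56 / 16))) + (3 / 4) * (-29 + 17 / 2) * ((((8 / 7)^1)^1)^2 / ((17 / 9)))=-8618 / 833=-10.35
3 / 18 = 0.17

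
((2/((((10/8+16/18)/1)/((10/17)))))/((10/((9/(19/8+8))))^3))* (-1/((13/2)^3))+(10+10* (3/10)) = 534425654643863/41109669876275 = 13.00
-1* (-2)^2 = -4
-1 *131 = -131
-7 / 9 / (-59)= 7 / 531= 0.01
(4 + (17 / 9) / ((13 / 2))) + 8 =1438 / 117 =12.29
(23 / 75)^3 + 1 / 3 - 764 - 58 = -346628458 / 421875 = -821.64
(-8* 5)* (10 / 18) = -200 / 9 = -22.22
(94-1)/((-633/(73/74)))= -0.14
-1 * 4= -4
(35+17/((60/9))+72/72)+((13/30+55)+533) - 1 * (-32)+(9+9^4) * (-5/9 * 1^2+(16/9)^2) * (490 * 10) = 15095058617/180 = 83861436.76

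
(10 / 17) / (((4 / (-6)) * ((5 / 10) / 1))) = -30 / 17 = -1.76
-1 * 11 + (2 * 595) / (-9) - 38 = -1631 / 9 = -181.22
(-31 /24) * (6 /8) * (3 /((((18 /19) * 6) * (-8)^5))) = 589 /37748736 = 0.00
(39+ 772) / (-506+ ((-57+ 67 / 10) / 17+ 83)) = -137870 / 72413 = -1.90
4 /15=0.27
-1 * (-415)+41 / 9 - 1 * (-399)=7367 / 9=818.56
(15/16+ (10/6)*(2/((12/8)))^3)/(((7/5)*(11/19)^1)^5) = 7002717484375/501141752496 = 13.97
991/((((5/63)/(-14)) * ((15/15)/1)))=-874062/5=-174812.40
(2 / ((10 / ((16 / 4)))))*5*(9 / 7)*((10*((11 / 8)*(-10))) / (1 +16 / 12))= -14850 / 49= -303.06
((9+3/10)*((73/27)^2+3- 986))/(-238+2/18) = 11024809/289035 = 38.14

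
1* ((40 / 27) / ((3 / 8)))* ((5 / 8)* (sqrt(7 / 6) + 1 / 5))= 40 / 81 + 100* sqrt(42) / 243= 3.16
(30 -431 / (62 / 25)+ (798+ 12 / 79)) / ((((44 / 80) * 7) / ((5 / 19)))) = 160253150 / 3582887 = 44.73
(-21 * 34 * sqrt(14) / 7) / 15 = -34 * sqrt(14) / 5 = -25.44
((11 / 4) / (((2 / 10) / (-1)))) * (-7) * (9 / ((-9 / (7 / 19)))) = -2695 / 76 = -35.46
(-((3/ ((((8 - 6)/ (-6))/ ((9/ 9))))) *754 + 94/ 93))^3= 251244368962288064/ 804357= 312354301587.84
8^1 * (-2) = -16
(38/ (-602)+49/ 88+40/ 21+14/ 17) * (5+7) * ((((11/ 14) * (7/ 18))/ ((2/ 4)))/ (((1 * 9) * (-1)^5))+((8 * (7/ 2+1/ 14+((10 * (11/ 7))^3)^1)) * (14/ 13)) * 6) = 6936867479734523/ 893612412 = 7762725.08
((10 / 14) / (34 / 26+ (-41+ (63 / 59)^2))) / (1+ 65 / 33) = -2488915 / 398931638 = -0.01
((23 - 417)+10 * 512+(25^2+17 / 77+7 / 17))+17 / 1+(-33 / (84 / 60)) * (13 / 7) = 5324.86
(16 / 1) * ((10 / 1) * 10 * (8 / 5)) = 2560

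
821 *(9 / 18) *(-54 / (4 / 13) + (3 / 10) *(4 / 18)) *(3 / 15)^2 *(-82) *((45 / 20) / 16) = 531473529 / 16000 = 33217.10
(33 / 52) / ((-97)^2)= 0.00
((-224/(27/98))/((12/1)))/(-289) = 5488/23409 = 0.23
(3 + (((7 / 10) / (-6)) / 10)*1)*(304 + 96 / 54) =616792 / 675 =913.77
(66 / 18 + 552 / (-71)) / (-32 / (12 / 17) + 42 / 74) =32375 / 352799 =0.09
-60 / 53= -1.13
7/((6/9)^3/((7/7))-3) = -189/73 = -2.59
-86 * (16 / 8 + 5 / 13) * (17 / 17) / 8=-1333 / 52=-25.63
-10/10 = -1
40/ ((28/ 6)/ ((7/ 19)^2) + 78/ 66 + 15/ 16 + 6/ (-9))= 49280/ 44147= 1.12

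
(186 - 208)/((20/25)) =-55/2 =-27.50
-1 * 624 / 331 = -624 / 331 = -1.89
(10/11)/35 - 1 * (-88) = 6778/77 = 88.03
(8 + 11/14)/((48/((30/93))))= 205/3472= 0.06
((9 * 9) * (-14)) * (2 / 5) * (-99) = 224532 / 5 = 44906.40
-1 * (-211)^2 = -44521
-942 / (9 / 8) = -2512 / 3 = -837.33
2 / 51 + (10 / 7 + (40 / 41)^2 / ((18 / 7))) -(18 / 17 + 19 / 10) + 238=4264655491 / 18003510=236.88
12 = 12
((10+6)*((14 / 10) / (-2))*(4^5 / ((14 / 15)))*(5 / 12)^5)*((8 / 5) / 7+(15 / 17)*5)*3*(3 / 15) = -1380500 / 3213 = -429.66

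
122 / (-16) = -61 / 8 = -7.62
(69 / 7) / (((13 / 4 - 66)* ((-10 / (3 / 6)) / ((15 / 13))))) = 207 / 22841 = 0.01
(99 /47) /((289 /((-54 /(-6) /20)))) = 891 /271660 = 0.00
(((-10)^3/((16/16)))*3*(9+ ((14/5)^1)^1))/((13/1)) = -35400/13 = -2723.08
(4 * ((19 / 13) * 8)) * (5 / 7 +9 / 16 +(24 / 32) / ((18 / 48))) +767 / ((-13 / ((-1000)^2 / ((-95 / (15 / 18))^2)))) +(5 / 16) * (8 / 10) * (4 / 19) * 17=-1296674909 / 295659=-4385.71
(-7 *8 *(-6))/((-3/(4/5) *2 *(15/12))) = -896/25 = -35.84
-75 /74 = -1.01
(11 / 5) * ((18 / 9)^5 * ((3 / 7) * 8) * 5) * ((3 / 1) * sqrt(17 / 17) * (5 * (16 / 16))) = 126720 / 7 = 18102.86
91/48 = 1.90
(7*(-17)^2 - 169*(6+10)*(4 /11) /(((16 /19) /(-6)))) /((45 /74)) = 7349458 /495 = 14847.39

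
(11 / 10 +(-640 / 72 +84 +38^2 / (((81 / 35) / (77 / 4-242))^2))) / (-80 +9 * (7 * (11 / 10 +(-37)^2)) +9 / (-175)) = 84277509505 / 543288366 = 155.12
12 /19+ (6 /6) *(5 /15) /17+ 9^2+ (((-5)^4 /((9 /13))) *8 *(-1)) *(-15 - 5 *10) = 1364912360 /2907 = 469526.10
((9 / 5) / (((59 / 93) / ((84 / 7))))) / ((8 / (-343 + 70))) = -685503 / 590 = -1161.87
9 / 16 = 0.56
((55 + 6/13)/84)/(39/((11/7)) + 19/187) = 19261/726960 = 0.03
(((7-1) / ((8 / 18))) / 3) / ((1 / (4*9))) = 162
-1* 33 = -33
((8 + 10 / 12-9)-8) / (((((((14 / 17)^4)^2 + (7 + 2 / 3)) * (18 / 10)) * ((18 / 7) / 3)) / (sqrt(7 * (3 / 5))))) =-2392684802263 * sqrt(105) / 17805937137588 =-1.38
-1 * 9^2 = -81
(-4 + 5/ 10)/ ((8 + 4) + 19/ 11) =-77/ 302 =-0.25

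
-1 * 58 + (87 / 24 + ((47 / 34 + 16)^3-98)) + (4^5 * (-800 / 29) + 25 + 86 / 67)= -441450115173 / 19091918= -23122.36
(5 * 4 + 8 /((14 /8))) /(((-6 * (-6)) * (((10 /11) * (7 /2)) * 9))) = 473 /19845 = 0.02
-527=-527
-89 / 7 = -12.71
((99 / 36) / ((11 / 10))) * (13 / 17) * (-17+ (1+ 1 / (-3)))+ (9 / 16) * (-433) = -224227 / 816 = -274.79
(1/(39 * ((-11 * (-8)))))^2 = 1/11778624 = 0.00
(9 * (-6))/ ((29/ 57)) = -3078/ 29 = -106.14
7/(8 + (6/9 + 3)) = 3/5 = 0.60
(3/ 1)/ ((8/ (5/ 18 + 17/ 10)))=89/ 120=0.74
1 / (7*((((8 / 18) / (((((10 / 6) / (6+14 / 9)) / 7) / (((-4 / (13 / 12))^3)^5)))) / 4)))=-255929465070453785 / 2041548911422784856089690112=-0.00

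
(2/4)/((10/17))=17/20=0.85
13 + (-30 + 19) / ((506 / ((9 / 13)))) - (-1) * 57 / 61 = 507751 / 36478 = 13.92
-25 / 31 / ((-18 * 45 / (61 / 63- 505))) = -79385 / 158193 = -0.50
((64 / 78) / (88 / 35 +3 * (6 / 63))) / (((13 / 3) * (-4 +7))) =80 / 3549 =0.02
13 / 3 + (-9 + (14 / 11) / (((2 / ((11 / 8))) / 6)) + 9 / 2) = 61 / 12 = 5.08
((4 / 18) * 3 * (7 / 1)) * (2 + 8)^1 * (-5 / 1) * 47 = -32900 / 3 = -10966.67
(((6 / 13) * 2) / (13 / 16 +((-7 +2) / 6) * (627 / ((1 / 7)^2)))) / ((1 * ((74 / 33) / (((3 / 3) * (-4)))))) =12672 / 197030587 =0.00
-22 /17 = -1.29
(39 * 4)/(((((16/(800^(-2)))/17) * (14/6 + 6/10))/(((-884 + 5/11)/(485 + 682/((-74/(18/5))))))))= -715250367/4142705459200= -0.00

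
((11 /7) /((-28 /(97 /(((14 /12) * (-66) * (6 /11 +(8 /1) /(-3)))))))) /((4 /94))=-150447 /192080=-0.78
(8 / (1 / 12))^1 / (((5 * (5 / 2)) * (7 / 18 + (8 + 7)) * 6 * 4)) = 144 / 6925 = 0.02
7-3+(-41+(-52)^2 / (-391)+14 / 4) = -31605 / 782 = -40.42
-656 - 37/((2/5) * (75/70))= -2227/3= -742.33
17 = 17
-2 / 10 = -0.20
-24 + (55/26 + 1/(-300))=-85363/3900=-21.89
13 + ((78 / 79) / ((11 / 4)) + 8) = 18561 / 869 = 21.36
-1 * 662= -662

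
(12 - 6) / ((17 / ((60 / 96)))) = 15 / 68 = 0.22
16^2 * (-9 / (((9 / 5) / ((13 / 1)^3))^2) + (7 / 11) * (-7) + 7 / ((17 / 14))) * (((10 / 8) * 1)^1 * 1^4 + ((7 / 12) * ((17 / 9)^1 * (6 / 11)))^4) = -766039132038418522720 / 161668308483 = -4738338263.24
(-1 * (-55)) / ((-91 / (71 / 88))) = -355 / 728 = -0.49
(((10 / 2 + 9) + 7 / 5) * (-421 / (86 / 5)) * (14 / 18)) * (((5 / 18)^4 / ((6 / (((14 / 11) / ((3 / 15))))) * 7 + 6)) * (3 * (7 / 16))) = -709121875 / 3900068352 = -0.18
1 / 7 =0.14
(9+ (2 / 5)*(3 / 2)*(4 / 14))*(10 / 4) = 321 / 14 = 22.93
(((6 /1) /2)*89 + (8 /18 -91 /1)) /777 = 1588 /6993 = 0.23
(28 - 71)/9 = -43/9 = -4.78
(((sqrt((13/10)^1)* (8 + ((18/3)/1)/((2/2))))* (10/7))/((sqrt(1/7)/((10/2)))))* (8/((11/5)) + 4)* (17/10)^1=1428* sqrt(910)/11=3916.12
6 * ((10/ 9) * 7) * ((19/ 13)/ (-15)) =-532/ 117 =-4.55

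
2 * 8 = 16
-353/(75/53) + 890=48041/75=640.55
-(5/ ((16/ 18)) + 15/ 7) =-435/ 56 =-7.77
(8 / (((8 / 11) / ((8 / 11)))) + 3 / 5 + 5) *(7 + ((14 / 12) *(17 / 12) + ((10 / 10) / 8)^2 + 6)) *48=143633 / 15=9575.53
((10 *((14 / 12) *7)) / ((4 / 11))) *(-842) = -1134595 / 6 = -189099.17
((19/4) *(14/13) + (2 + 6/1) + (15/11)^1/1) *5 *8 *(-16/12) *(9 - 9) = 0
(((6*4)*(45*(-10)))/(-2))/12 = 450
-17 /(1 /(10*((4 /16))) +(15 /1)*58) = -5 /256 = -0.02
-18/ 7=-2.57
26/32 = 0.81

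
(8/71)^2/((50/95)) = 608/25205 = 0.02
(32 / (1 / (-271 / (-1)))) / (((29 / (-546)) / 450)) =-2130710400 / 29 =-73472772.41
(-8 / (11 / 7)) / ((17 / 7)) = -392 / 187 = -2.10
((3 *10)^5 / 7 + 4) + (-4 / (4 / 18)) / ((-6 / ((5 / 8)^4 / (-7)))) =99532912813 / 28672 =3471432.51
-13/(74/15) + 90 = 6465/74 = 87.36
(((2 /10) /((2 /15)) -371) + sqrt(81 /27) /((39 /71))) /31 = -739 /62 + 71*sqrt(3) /1209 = -11.82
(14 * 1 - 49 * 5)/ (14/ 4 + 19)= -154/ 15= -10.27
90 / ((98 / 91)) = 83.57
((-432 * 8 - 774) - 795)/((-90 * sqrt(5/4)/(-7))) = -469 * sqrt(5)/3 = -349.57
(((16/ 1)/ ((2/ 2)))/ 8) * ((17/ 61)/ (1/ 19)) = 646/ 61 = 10.59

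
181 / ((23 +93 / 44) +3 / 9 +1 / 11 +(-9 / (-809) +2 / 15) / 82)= 3962368740 / 559102061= 7.09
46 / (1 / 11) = 506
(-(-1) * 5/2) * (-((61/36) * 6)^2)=-18605/72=-258.40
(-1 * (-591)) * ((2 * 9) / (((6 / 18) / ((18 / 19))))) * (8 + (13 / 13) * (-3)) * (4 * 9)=103401360 / 19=5442176.84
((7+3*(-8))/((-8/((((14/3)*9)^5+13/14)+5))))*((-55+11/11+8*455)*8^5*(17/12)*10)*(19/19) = 462310014949467184.76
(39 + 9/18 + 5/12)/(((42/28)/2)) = 479/9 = 53.22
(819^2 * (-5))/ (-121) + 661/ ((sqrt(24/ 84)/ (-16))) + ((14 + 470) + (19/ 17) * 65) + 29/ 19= 1105094105/ 39083-5288 * sqrt(14)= 8489.69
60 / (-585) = -4 / 39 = -0.10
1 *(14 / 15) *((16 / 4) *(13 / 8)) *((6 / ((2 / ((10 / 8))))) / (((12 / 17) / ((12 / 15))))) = 1547 / 60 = 25.78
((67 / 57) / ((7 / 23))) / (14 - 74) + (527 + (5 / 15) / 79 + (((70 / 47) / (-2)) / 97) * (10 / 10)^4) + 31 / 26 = 59197106747657 / 112089306420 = 528.12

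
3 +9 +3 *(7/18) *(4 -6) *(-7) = 85/3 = 28.33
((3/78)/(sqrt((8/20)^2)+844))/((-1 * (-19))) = 5/2085668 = 0.00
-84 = -84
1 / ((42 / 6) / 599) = 599 / 7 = 85.57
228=228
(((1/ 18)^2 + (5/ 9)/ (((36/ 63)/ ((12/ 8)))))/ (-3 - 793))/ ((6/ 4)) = -947/ 773712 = -0.00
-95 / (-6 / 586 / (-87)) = -807215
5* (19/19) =5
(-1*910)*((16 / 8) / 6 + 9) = -25480 / 3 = -8493.33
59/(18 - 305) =-59/287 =-0.21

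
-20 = -20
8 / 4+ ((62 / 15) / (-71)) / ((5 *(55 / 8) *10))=2928502 / 1464375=2.00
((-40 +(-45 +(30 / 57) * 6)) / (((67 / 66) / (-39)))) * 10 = 40025700 / 1273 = 31442.03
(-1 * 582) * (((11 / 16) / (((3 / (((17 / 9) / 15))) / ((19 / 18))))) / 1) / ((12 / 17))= -5858897 / 233280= -25.12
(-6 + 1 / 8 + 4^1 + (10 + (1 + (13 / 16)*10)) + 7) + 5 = 117 / 4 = 29.25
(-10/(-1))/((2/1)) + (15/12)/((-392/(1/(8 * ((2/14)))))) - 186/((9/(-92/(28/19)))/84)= 194218747/1792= 108381.00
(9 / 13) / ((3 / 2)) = 6 / 13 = 0.46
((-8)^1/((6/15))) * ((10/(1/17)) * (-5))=17000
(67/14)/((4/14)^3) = 3283/16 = 205.19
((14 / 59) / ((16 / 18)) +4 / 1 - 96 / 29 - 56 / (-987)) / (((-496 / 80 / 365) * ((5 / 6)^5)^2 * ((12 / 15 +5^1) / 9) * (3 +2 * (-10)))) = 33.72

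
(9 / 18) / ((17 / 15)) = 15 / 34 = 0.44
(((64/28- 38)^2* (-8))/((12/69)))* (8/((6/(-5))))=57500000/147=391156.46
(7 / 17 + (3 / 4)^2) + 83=22841 / 272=83.97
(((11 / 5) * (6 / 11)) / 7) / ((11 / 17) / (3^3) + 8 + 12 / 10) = 2754 / 148183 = 0.02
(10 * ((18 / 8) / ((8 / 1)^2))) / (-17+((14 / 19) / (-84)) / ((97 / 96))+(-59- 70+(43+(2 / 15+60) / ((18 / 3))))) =-3732075 / 987114496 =-0.00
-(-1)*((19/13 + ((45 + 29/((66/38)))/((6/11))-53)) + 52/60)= 36527/585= 62.44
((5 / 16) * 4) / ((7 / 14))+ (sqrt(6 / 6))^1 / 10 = 13 / 5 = 2.60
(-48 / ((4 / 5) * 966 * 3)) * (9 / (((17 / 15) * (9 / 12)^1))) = -600 / 2737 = -0.22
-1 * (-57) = 57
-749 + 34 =-715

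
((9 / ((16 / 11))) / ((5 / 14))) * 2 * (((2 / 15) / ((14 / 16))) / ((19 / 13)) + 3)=204369 / 1900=107.56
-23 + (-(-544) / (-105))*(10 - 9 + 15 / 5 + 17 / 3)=-23021 / 315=-73.08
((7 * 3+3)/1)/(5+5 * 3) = 6/5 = 1.20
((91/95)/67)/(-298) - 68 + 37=-31.00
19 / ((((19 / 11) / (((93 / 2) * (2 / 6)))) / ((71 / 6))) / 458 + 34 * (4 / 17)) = 105342061 / 44354666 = 2.37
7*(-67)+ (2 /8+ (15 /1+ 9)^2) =429 /4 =107.25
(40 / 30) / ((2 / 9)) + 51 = 57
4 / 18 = 2 / 9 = 0.22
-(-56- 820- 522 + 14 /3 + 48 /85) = 355156 /255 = 1392.77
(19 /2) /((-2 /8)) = -38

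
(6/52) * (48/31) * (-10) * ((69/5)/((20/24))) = -29.59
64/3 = 21.33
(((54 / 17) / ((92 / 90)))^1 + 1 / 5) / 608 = 3233 / 594320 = 0.01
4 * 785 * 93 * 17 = 4964340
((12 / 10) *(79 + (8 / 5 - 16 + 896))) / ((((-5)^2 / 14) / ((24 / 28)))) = 345816 / 625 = 553.31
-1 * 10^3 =-1000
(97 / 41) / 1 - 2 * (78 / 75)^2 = 0.20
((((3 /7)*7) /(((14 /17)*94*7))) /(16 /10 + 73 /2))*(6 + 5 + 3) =85 /41783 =0.00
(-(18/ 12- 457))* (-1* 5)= -4555/ 2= -2277.50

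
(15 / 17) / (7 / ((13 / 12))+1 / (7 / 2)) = 1365 / 10438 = 0.13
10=10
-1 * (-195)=195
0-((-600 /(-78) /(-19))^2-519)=31653671 /61009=518.84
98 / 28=7 / 2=3.50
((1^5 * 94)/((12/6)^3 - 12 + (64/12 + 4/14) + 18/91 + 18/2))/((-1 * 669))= -8554/658519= -0.01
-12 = -12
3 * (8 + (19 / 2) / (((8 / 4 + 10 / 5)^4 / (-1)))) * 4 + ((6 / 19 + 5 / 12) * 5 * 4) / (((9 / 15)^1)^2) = 8946503 / 65664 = 136.25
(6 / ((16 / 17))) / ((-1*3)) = -17 / 8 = -2.12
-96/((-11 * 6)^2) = -8/363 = -0.02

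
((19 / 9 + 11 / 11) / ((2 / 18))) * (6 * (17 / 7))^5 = 44163232128 / 2401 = 18393682.69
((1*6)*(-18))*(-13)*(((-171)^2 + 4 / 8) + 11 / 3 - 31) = 41016690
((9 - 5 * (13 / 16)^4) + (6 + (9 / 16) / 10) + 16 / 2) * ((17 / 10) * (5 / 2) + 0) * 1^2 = 116297799 / 1310720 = 88.73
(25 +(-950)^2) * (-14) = -12635350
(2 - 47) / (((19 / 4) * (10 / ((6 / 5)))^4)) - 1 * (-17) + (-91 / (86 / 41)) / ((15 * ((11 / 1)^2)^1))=786568046437 / 46339218750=16.97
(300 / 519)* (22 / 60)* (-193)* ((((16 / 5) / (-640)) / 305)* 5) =2123 / 633180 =0.00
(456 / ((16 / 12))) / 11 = 342 / 11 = 31.09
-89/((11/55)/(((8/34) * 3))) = -5340/17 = -314.12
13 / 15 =0.87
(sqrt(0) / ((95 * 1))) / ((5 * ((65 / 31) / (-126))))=0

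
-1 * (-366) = 366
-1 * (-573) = 573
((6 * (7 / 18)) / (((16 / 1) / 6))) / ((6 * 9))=7 / 432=0.02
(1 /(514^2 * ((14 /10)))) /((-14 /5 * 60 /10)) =-25 /155347248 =-0.00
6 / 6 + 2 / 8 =5 / 4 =1.25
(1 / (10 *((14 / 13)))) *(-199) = -2587 / 140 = -18.48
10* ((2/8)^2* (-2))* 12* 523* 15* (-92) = 10826100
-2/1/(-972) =0.00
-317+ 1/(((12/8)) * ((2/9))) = -314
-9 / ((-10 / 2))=9 / 5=1.80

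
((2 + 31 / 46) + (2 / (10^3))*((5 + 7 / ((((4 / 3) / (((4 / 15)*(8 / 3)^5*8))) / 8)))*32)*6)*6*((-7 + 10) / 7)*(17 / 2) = 183858828043 / 1811250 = 101509.36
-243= -243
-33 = -33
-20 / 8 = -5 / 2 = -2.50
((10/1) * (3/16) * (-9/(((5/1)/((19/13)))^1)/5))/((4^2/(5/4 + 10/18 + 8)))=-0.60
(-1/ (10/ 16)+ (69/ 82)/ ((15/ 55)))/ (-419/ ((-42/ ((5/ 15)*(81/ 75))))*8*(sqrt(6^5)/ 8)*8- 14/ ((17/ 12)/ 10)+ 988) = -239634420375/ 1021207165542008+ 69688475955*sqrt(6)/ 255301791385502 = 0.00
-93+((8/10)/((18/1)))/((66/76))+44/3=-116249/1485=-78.28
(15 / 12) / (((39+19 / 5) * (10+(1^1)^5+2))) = 25 / 11128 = 0.00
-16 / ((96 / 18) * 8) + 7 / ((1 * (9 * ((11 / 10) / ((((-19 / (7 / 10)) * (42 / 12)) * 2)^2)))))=20215703 / 792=25524.88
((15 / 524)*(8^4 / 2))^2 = 58982400 / 17161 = 3437.00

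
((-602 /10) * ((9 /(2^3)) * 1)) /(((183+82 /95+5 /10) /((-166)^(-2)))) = -51471 /3861036496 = -0.00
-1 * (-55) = 55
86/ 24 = 43/ 12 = 3.58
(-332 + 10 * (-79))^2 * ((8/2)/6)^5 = 4476032/27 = 165778.96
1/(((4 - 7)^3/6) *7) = -2/63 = -0.03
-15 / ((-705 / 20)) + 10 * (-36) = -359.57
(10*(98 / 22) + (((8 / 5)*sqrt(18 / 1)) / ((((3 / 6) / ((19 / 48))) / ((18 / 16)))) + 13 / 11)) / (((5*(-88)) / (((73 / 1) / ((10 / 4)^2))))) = -36719 / 30250- 12483*sqrt(2) / 110000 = -1.37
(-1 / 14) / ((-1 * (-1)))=-0.07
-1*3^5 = -243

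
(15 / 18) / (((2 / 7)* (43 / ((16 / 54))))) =70 / 3483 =0.02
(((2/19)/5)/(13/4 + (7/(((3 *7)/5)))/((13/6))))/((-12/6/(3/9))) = -52/59565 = -0.00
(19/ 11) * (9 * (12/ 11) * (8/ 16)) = 8.48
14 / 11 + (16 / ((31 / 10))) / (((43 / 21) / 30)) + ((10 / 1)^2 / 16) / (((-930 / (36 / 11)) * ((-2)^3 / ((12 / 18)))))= 9019911 / 117304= 76.89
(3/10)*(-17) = -51/10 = -5.10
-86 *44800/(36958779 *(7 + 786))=-0.00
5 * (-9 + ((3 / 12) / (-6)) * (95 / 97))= -105235 / 2328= -45.20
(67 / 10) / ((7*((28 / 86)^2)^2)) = 229059667 / 2689120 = 85.18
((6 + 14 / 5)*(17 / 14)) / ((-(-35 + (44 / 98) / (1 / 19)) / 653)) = 1709554 / 6485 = 263.62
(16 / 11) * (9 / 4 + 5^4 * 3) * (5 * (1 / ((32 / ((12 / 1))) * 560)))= 22527 / 2464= 9.14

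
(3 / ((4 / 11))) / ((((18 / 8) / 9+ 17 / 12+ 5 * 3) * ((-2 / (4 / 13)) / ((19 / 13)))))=-1881 / 16900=-0.11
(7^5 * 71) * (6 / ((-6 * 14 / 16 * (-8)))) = 170471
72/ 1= 72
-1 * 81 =-81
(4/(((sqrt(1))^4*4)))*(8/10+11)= 59/5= 11.80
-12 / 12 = -1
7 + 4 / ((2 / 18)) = 43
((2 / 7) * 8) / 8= 2 / 7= 0.29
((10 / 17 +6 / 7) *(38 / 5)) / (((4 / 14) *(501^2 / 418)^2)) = 570998032 / 5355127670085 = 0.00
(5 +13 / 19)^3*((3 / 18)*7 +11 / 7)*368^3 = 25061235038.50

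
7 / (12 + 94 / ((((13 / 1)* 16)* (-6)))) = 624 / 1063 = 0.59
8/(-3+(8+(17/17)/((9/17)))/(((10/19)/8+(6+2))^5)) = -6232106538309096/2336814290107447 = -2.67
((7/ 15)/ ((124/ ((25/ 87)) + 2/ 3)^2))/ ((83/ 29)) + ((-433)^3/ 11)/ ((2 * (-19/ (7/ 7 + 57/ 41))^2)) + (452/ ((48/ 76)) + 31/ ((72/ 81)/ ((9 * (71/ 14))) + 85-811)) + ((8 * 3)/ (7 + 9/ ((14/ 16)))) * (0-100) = -338072732736974868594952073/ 5846587154367467955612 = -57823.94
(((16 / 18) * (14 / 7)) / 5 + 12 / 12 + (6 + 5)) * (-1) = -556 / 45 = -12.36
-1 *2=-2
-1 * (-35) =35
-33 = -33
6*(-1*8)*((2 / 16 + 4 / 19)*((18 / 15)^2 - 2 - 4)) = 1836 / 25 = 73.44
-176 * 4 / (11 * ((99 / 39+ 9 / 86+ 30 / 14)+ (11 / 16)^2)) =-64110592 / 5267713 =-12.17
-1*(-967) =967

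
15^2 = 225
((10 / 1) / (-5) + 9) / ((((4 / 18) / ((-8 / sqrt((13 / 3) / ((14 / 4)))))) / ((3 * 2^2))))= -1512 * sqrt(546) / 13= -2717.72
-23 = -23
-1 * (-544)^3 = 160989184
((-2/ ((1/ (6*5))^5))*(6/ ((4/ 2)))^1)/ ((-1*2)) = 72900000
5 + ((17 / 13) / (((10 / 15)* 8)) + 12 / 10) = 6703 / 1040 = 6.45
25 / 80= 0.31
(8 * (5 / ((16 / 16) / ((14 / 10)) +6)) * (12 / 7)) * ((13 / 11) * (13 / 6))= 26.15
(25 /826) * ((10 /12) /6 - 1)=-775 /29736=-0.03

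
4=4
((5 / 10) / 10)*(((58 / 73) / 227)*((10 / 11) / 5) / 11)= 29 / 10025455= 0.00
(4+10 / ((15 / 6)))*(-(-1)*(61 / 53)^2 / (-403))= -0.03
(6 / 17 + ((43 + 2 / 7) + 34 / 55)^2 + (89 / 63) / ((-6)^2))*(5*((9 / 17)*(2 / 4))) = 1574018627947 / 616853160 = 2551.69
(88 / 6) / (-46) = -22 / 69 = -0.32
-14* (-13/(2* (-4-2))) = -91/6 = -15.17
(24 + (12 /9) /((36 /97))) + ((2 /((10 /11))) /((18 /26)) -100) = -9346 /135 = -69.23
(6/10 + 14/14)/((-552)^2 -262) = 4/761105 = 0.00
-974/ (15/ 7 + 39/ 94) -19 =-672869/ 1683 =-399.80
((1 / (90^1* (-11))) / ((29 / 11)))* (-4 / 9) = 2 / 11745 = 0.00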